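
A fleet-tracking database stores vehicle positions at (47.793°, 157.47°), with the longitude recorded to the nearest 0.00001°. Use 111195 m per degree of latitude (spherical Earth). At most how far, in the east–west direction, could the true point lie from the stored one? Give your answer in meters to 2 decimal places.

0.37 meters

Rounding to 5 decimal places leaves the longitude within ±5e-06° of the true value.
Parallels shrink by cos φ, so at 47.793° a degree of longitude is 111195 × 0.6718 ≈ 74702 m.
So at most 5e-06° × 74702 ≈ 0.37351 m east–west.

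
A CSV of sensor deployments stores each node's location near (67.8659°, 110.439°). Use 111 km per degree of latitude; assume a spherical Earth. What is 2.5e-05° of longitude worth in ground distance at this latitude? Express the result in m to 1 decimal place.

One degree of longitude here spans 111000 × cos 67.8659° = 111000 × 0.3768 ≈ 41822.1 m; 2.5e-05° of that is 1.04555 m.

1.0 m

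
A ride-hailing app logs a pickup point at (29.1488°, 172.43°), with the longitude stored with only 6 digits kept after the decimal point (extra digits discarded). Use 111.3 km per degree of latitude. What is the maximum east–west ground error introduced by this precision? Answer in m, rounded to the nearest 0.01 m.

0.10 m

Truncating at 6 decimal places can drop up to a full unit in the last place, so the longitude may be off by as much as 1e-06°.
At latitude 29.1488° a degree of longitude spans 111300 m × cos 29.1488° = 111300 × 0.8734 ≈ 97204.7 m.
East–west error: 1e-06° × 97204.7 m/° ≈ 0.0972047 m.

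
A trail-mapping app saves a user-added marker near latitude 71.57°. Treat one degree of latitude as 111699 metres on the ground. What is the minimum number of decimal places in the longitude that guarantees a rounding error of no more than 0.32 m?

5 decimal places

At 71.57° one degree of longitude covers 111699 × cos 71.57° ≈ 111699 × 0.3161 ≈ 35313.2 m.
With N decimal places the half-ulp bound is 0.5·10⁻ᴺ°, or 0.5·10⁻ᴺ × 35313.2 m on the ground.
Setting 17656.6 × 10⁻ᴺ ≤ 0.32 gives 10ᴺ ≥ 5.518e+04, i.e. N ≥ 4.74.
So 5 decimal places suffice (0.177 m); 4 would allow up to 1.77 m.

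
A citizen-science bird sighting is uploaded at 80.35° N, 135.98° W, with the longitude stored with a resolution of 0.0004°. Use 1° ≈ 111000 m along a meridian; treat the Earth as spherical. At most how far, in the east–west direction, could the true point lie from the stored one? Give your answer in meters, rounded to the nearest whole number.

With a 0.0004° grid the true value lies within half a step, ±0.0004°/2 = ±0.0002°, of the stored one.
Parallels shrink by cos φ, so at 80.35° a degree of longitude is 111000 × 0.1676 ≈ 18606.8 m.
East–west error: 0.0002° × 18606.8 m/° ≈ 3.72137 m.

4 meters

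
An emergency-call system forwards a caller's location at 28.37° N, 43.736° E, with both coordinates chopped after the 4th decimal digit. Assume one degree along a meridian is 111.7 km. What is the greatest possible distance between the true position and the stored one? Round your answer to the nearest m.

15 m

Truncating at 4 decimal places can drop up to a full unit in the last place, so each coordinate may be off by as much as 0.0001°.
North–south component: 0.0001° × 111700 = 11.17 m.
E–W at 28.37°: 0.0001° × 111700 × cos 28.37° = 0.0001 × 111700 × 0.8799 ≈ 9.82845 m.
The two errors are perpendicular, so the maximum displacement is √(11.17² + 9.82845²) ≈ 14.8784 m.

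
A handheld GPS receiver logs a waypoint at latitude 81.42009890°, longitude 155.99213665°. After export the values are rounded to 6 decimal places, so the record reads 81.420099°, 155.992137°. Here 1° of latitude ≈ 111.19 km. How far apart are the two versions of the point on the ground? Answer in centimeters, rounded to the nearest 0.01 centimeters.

1.25 centimeters

Δlat = 81.42009890 − 81.420099 = -0.00000010°; Δlon = 155.99213665 − 155.992137 = -0.00000035°.
N–S: -0.00000010° × 111190 m/° = -0.011119 m.
East–west at this latitude: -0.00000035° × 111190 × cos 81.4201° ≈ -0.00000035 × 16588.3 = -0.00580589 m.
Distance: √(0.011119² + 0.00580589²) ≈ 0.0125435 m.
That is 0.0125435 m = 1.2544 cm.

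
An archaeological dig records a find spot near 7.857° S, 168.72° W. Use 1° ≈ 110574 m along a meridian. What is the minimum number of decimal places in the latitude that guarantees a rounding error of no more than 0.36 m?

6 decimal places

One degree of latitude covers 110574 m.
With N decimal places the half-ulp bound is 0.5·10⁻ᴺ°, or 0.5·10⁻ᴺ × 110574 m on the ground.
Need 0.5 × 110574 × 10⁻ᴺ ≤ 0.36 → 10⁻ᴺ ≤ 6.511e-06, so N ≥ 5.19.
At 5 places the error can reach 0.553 m, but 6 places keeps it to 0.0553 m.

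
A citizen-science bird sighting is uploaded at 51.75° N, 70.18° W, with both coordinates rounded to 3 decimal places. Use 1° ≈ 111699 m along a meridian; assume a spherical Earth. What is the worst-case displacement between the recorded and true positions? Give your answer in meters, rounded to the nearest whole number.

66 meters

Rounding to 3 decimal places leaves each coordinate within ±0.0005° of the true value.
Latitude error → 0.0005 × 111699 = 55.8495 m along the meridian.
Longitude error → 0.0005 × 111699 × cos 51.75° = 0.0005 × 111699 × 0.6191 ≈ 34.5761 m.
Worst case both components are at the extreme and orthogonal: √(55.8495² + 34.5761²) ≈ 65.6862 m.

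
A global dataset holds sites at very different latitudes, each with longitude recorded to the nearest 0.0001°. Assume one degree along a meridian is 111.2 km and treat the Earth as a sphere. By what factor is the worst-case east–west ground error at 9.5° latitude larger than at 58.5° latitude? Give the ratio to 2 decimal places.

1.89

Rounding to 4 decimal places leaves the longitude within ±5e-05° of the true value.
At 9.5°: 5e-05° × 111200 × cos 9.5° = 5e-05 × 111200 × 0.9863 ≈ 5.4837 m.
At 58.5°: 5e-05° × 111200 × cos 58.5° = 5e-05 × 111200 × 0.5225 ≈ 2.9051 m.
Ratio: 5.4837 / 2.9051 = cos 9.5° / cos 58.5° ≈ 1.8876.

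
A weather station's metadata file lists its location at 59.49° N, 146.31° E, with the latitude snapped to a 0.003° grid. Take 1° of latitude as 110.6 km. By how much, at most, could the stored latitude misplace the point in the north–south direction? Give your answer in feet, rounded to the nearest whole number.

544 feet

With a 0.003° grid the true value lies within half a step, ±0.003°/2 = ±0.0015°, of the stored one.
North–south distance: 0.0015° × 110600 m/° = 165.9 m.
In feet: 165.9 m ÷ 0.3048 ≈ 544.29 ft.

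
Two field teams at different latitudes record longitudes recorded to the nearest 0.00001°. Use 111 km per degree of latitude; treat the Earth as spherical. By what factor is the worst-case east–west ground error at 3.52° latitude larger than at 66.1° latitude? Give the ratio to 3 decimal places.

Rounding to 5 decimal places leaves the longitude within ±5e-06° of the true value.
Error at 3.52° = 5e-06° × 111000 × cos 3.52° ≈ 0.555 × 0.9981 = 0.55395 m.
Error at 66.1° = 5e-06° × 111000 × cos 66.1° ≈ 0.555 × 0.4051 = 0.22485 m.
The ratio reduces to cos 3.52° / cos 66.1° = 0.9981/0.4051 ≈ 2.4636.

2.464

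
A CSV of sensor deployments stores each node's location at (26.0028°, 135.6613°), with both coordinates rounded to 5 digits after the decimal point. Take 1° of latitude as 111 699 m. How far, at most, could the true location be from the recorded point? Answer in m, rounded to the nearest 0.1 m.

0.8 m

Rounding to 5 decimal places leaves each coordinate within ±5e-06° of the true value.
North–south component: 5e-06° × 111699 = 0.558495 m.
E–W at 26.0028°: 5e-06° × 111699 × cos 26.0028° = 5e-06 × 111699 × 0.8988 ≈ 0.50196 m.
Worst case both components are at the extreme and orthogonal: √(0.558495² + 0.50196²) ≈ 0.75092 m.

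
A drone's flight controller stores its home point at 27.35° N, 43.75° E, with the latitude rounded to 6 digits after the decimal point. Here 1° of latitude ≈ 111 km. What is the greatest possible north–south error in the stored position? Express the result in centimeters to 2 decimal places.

5.55 centimeters

Rounding to 6 decimal places leaves the latitude within ±5e-07° of the true value.
Along the meridian that is 5e-07° × 111000 m/° = 0.0555 m.
That is 0.0555 m = 5.55 cm.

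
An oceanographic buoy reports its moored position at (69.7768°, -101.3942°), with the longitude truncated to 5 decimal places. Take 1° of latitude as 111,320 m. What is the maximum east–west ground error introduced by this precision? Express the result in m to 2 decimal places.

Truncating at 5 decimal places can drop up to a full unit in the last place, so the longitude may be off by as much as 1e-05°.
Parallels shrink by cos φ, so at 69.7768° a degree of longitude is 111320 × 0.3457 ≈ 38480.9 m.
So at most 1e-05° × 38480.9 ≈ 0.384809 m east–west.

0.38 m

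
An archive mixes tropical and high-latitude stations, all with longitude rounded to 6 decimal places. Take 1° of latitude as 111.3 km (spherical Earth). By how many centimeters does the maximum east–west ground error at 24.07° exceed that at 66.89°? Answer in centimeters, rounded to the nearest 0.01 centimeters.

2.90 centimeters

Rounding to 6 decimal places leaves the longitude within ±5e-07° of the true value.
Error at 24.07° = 5e-07° × 111300 × cos 24.07° ≈ 0.05565 × 0.9130 = 0.050811 m.
Error at 66.89° = 5e-07° × 111300 × cos 66.89° ≈ 0.05565 × 0.3925 = 0.021842 m.
So the lower-latitude error exceeds the higher by 0.050811 − 0.021842 = 0.028969 m.
That is 0.0289686 m = 2.8969 cm.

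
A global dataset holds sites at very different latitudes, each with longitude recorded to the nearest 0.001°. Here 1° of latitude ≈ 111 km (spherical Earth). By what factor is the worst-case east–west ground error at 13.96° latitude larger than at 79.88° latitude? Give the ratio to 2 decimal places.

Rounding to 3 decimal places leaves the longitude within ±0.0005° of the true value.
Error at 13.96° = 0.0005° × 111000 × cos 13.96° ≈ 55.5 × 0.9705 = 53.861 m.
At 79.88°: 0.0005° × 111000 × cos 79.88° = 0.0005 × 111000 × 0.1757 ≈ 9.7519 m.
The ratio reduces to cos 13.96° / cos 79.88° = 0.9705/0.1757 ≈ 5.5231.

5.52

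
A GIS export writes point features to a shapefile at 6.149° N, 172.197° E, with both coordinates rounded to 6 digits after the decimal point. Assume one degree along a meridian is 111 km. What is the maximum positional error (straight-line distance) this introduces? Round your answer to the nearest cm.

Rounding to 6 decimal places leaves each coordinate within ±5e-07° of the true value.
North–south component: 5e-07° × 111000 = 0.0555 m.
Longitude error → 5e-07 × 111000 × cos 6.149° = 5e-07 × 111000 × 0.9942 ≈ 0.0551807 m.
Worst case both components are at the extreme and orthogonal: √(0.0555² + 0.0551807²) ≈ 0.0782634 m.
That is 0.0782634 m = 7.8263 cm.

8 cm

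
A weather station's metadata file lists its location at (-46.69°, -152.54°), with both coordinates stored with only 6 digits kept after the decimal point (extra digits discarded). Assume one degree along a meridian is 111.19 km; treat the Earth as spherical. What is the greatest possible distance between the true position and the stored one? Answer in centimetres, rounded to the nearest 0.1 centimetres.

13.5 centimetres

Truncating at 6 decimal places can drop up to a full unit in the last place, so each coordinate may be off by as much as 1e-06°.
Latitude error → 1e-06 × 111190 = 0.11119 m along the meridian.
Longitude error → 1e-06 × 111190 × cos 46.69° = 1e-06 × 111190 × 0.6859 ≈ 0.0762703 m.
Worst case both components are at the extreme and orthogonal: √(0.11119² + 0.0762703²) ≈ 0.134835 m.
That is 0.134835 m = 13.483 cm.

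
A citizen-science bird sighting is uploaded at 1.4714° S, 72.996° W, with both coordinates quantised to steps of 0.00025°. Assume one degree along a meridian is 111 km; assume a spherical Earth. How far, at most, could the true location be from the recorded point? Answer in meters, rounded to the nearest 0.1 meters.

19.6 meters

With a 0.00025° grid the true value lies within half a step, ±0.00025°/2 = ±0.000125°, of the stored one.
Latitude error → 0.000125 × 111000 = 13.875 m along the meridian.
E–W at 1.4714°: 0.000125° × 111000 × cos 1.4714° = 0.000125 × 111000 × 0.9997 ≈ 13.8704 m.
Worst case both components are at the extreme and orthogonal: √(13.875² + 13.8704²) ≈ 19.619 m.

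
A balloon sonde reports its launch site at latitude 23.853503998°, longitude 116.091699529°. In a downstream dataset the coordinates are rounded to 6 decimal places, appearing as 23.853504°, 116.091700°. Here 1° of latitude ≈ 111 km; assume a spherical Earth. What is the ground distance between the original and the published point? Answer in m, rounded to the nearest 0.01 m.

The latitude changed by -0.000000002° and the longitude by -0.000000471°.
North–south shift: -0.000000002 × 111000 = -0.000222 m.
E–W at 23.8535°: -0.000000471° × 111000 × cos 23.8535° = -0.000000471 × 111000 × 0.9146 ≈ -0.0478153 m.
Distance: √(0.000222² + 0.0478153²) ≈ 0.0478158 m.

0.05 m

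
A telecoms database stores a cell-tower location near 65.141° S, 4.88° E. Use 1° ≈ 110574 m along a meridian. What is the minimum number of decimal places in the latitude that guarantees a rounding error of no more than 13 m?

One degree of latitude covers 110574 m.
With N decimal places the half-ulp bound is 0.5·10⁻ᴺ°, or 0.5·10⁻ᴺ × 110574 m on the ground.
Setting 55287 × 10⁻ᴺ ≤ 13 gives 10ᴺ ≥ 4253, i.e. N ≥ 3.63.
So 4 decimal places suffice (5.53 m); 3 would allow up to 55.3 m.

4 decimal places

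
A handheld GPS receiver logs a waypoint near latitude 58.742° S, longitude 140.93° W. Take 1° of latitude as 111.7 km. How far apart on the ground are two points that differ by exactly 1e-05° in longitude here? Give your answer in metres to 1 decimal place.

0.6 metres

At 58.742° a degree of longitude is 111700 × cos 58.742° ≈ 57960.3 m, so 1e-05° corresponds to 0.579603 m.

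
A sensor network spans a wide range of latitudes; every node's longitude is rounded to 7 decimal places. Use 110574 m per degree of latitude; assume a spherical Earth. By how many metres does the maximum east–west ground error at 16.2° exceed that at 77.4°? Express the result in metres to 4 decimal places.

0.0041 metres

Rounding to 7 decimal places leaves the longitude within ±5e-08° of the true value.
At 16.2°: 5e-08° × 110574 × cos 16.2° = 5e-08 × 110574 × 0.9603 ≈ 0.0053092 m.
At 77.4°: 5e-08° × 110574 × cos 77.4° = 5e-08 × 110574 × 0.2181 ≈ 0.001206 m.
So the lower-latitude error exceeds the higher by 0.0053092 − 0.001206 = 0.0041031 m.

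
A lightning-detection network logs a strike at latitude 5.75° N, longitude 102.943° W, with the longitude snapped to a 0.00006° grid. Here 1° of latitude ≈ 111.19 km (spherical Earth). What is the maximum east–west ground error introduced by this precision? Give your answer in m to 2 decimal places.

With a 0.00006° grid the true value lies within half a step, ±0.00006°/2 = ±3e-05°, of the stored one.
At latitude 5.75° a degree of longitude spans 111190 m × cos 5.75° = 111190 × 0.9950 ≈ 110631 m.
Maximum E–W displacement: 3e-05 × 110631 = 3.31892 m.

3.32 m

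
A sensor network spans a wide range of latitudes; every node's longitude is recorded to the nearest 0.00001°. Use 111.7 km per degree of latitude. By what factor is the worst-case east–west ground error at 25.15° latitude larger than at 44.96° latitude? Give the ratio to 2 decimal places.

1.28

Rounding to 5 decimal places leaves the longitude within ±5e-06° of the true value.
Error at 25.15° = 5e-06° × 111700 × cos 25.15° ≈ 0.5585 × 0.9052 = 0.50555 m.
At 44.96°: 5e-06° × 111700 × cos 44.96° = 5e-06 × 111700 × 0.7076 ≈ 0.39519 m.
Ratio: 0.50555 / 0.39519 = cos 25.15° / cos 44.96° ≈ 1.2793.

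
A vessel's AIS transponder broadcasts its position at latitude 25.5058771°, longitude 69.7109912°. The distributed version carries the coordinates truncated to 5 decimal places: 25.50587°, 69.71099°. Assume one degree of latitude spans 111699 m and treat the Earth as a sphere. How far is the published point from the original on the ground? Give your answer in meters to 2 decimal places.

Δlat = 25.5058771 − 25.50587 = +0.0000071°; Δlon = 69.7109912 − 69.71099 = +0.0000012°.
N–S: 0.0000071° × 111699 m/° = 0.793063 m.
E–W at 25.5059°: 0.0000012° × 111699 × cos 25.5059° = 0.0000012 × 111699 × 0.9025 ≈ 0.120976 m.
Distance: √(0.793063² + 0.120976²) ≈ 0.802237 m.

0.80 meters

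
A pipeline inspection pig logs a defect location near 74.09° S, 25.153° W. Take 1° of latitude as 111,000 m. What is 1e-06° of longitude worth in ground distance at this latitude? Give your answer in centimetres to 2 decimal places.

3.04 centimetres

At 74.09° a degree of longitude is 111000 × cos 74.09° ≈ 30428.1 m, so 1e-06° corresponds to 0.0304281 m.
That is 0.0304281 m = 3.0428 cm.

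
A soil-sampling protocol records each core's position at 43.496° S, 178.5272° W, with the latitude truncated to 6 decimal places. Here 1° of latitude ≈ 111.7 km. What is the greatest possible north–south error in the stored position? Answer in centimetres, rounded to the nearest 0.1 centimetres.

Truncating at 6 decimal places can drop up to a full unit in the last place, so the latitude may be off by as much as 1e-06°.
North–south distance: 1e-06° × 111700 m/° = 0.1117 m.
That is 0.1117 m = 11.17 cm.

11.2 centimetres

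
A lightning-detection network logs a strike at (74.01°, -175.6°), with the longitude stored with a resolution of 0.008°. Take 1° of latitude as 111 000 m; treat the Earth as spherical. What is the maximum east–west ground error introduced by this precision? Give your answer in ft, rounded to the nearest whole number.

With a 0.008° grid the true value lies within half a step, ±0.008°/2 = ±0.004°, of the stored one.
One degree of longitude at 74.01° is 111000 × cos 74.01° ≈ 111000 × 0.2755 = 30577.1 m.
East–west error: 0.004° × 30577.1 m/° ≈ 122.308 m.
Converting: 122.308 m × 3.2808 ft/m ≈ 401.27 ft.

401 ft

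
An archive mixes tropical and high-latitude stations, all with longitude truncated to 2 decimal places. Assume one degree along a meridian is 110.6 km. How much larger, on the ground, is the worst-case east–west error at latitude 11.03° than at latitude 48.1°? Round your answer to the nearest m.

Truncating at 2 decimal places can drop up to a full unit in the last place, so the longitude may be off by as much as 0.01°.
At 11.03°: 0.01° × 110600 × cos 11.03° = 0.01 × 110600 × 0.9815 ≈ 1085.6 m.
At 48.1°: 0.01° × 110600 × cos 48.1° = 0.01 × 110600 × 0.6678 ≈ 738.62 m.
So the lower-latitude error exceeds the higher by 1085.6 − 738.62 = 346.95 m.

347 m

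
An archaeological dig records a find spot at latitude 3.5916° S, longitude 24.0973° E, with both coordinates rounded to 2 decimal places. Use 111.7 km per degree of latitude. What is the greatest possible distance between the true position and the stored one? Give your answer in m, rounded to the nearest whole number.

789 m

Rounding to 2 decimal places leaves each coordinate within ±0.005° of the true value.
Latitude error → 0.005 × 111700 = 558.5 m along the meridian.
East–west component at 3.5916°: 0.005° × 111700 × cos 3.5916° ≈ 0.005 × 111481 ≈ 557.403 m.
The two errors are perpendicular, so the maximum displacement is √(558.5² + 557.403²) ≈ 789.063 m.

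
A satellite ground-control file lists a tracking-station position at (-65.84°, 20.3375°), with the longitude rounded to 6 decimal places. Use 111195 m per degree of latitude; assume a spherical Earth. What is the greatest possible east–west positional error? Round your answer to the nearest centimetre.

2 centimetres

Rounding to 6 decimal places leaves the longitude within ±5e-07° of the true value.
Parallels shrink by cos φ, so at 65.84° a degree of longitude is 111195 × 0.4093 ≈ 45510.6 m.
So at most 5e-07° × 45510.6 ≈ 0.0227553 m east–west.
That is 0.0227553 m = 2.2755 cm.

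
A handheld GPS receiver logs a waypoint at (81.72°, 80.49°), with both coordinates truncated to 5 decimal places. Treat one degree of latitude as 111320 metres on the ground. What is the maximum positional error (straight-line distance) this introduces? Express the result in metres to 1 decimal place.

1.1 metres

Truncating at 5 decimal places can drop up to a full unit in the last place, so each coordinate may be off by as much as 1e-05°.
Latitude error → 1e-05 × 111320 = 1.1132 m along the meridian.
Longitude error → 1e-05 × 111320 × cos 81.72° = 1e-05 × 111320 × 0.1440 ≈ 0.160313 m.
The two errors are perpendicular, so the maximum displacement is √(1.1132² + 0.160313²) ≈ 1.12468 m.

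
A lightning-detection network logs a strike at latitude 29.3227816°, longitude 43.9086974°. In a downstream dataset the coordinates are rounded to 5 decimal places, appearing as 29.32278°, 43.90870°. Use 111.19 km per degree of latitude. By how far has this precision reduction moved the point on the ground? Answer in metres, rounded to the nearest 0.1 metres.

The latitude changed by +0.0000016° and the longitude by -0.0000026°.
North–south shift: 0.0000016 × 111190 = 0.177904 m.
East–west at this latitude: -0.0000026° × 111190 × cos 29.3228° ≈ -0.0000026 × 96943.7 = -0.252054 m.
Distance: √(0.177904² + 0.252054²) ≈ 0.308514 m.

0.3 metres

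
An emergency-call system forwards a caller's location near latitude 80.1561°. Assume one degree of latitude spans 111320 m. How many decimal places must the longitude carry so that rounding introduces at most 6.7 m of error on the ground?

At 80.1561° one degree of longitude covers 111320 × cos 80.1561° ≈ 111320 × 0.1710 ≈ 19031.8 m.
N decimal places → at most half a unit in the last place, 0.5 × 10⁻ᴺ° = 19031.8/2 × 10⁻ᴺ m.
Setting 9515.88 × 10⁻ᴺ ≤ 6.7 gives 10ᴺ ≥ 1420, i.e. N ≥ 3.15.
N = 3 would give 9.52 m (too coarse); N = 4 gives 0.952 m ≤ 6.7 m.

4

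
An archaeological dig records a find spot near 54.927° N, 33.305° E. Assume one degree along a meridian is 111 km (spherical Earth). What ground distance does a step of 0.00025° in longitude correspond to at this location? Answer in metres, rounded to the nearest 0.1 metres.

One degree of longitude here spans 111000 × cos 54.927° = 111000 × 0.5746 ≈ 63782.8 m; 0.00025° of that is 15.9457 m.

15.9 metres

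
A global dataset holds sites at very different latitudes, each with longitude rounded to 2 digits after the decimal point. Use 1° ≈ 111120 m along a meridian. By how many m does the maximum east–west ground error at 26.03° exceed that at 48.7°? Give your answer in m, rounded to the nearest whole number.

Rounding to 2 decimal places leaves the longitude within ±0.005° of the true value.
At 26.03°: 0.005° × 111120 × cos 26.03° = 0.005 × 111120 × 0.8986 ≈ 499.24 m.
At 48.7°: 0.005° × 111120 × cos 48.7° = 0.005 × 111120 × 0.6600 ≈ 366.7 m.
Difference: 499.24 − 366.7 = 132.55 m.

133 m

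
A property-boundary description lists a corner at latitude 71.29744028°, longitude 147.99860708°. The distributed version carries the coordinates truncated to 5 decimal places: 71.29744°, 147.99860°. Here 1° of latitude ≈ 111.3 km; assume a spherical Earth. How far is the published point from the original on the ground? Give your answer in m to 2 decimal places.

0.25 m

Δlat = 71.29744028 − 71.29744 = +0.00000028°; Δlon = 147.99860708 − 147.99860 = +0.00000708°.
N–S: 0.00000028° × 111300 m/° = 0.031164 m.
E–W at 71.2974°: 0.00000708° × 111300 × cos 71.2974° = 0.00000708 × 111300 × 0.3207 ≈ 0.252678 m.
Combined displacement = (0.031164² + 0.252678²)^½ ≈ 0.254592 m.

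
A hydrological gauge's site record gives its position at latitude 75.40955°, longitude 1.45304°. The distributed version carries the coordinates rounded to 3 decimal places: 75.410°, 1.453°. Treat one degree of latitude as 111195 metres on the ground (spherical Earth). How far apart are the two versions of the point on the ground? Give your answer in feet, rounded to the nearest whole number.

The latitude changed by -0.00045° and the longitude by +0.00004°.
North–south shift: -0.00045 × 111195 = -50.0378 m.
E–W at 75.41°: 0.00004° × 111195 × cos 75.41° = 0.00004 × 111195 × 0.2519 ≈ 1.1204 m.
Hypotenuse of the two orthogonal shifts: √(50.0378² + 1.1204²) = 50.0503 m.
In feet: 50.0503 m ÷ 0.3048 ≈ 164.21 ft.

164 feet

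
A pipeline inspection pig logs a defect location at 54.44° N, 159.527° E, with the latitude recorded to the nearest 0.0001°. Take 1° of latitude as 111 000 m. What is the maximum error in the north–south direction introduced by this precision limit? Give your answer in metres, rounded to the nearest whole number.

Rounding to 4 decimal places leaves the latitude within ±5e-05° of the true value.
Along the meridian that is 5e-05° × 111000 m/° = 5.55 m.

6 metres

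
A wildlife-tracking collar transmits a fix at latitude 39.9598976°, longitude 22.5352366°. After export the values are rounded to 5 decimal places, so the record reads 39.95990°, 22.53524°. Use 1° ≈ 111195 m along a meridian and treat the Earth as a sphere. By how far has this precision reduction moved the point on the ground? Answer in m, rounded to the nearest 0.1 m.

0.4 m

The latitude changed by -0.0000024° and the longitude by -0.0000034°.
North–south shift: -0.0000024 × 111195 = -0.266868 m.
E–W at 39.9599°: -0.0000034° × 111195 × cos 39.9599° = -0.0000034 × 111195 × 0.7665 ≈ -0.289783 m.
Hypotenuse of the two orthogonal shifts: √(0.266868² + 0.289783²) = 0.393945 m.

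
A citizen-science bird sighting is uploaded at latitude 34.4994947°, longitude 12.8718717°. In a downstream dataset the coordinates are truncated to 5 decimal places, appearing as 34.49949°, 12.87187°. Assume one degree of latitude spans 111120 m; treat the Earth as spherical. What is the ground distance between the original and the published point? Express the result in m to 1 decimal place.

0.5 m

Δlat = 34.4994947 − 34.49949 = +0.0000047°; Δlon = 12.8718717 − 12.87187 = +0.0000017°.
N–S: 0.0000047° × 111120 m/° = 0.522264 m.
East–west at this latitude: 0.0000017° × 111120 × cos 34.4995° ≈ 0.0000017 × 91577.5 = 0.155682 m.
Combined displacement = (0.522264² + 0.155682²)^½ ≈ 0.544974 m.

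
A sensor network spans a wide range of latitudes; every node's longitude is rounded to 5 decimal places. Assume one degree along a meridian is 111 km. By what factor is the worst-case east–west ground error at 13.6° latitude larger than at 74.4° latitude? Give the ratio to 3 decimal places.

3.614

Rounding to 5 decimal places leaves the longitude within ±5e-06° of the true value.
Error at 13.6° = 5e-06° × 111000 × cos 13.6° ≈ 0.555 × 0.9720 = 0.53944 m.
At 74.4°: 5e-06° × 111000 × cos 74.4° = 5e-06 × 111000 × 0.2689 ≈ 0.14925 m.
Ratio: 0.53944 / 0.14925 = cos 13.6° / cos 74.4° ≈ 3.6143.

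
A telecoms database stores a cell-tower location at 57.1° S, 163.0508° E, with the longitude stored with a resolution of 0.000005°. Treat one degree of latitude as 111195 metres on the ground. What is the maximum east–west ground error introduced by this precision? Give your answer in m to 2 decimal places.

0.15 m

With a 0.000005° grid the true value lies within half a step, ±0.000005°/2 = ±2.5e-06°, of the stored one.
Parallels shrink by cos φ, so at 57.1° a degree of longitude is 111195 × 0.5432 ≈ 60398.3 m.
Maximum E–W displacement: 2.5e-06 × 60398.3 = 0.150996 m.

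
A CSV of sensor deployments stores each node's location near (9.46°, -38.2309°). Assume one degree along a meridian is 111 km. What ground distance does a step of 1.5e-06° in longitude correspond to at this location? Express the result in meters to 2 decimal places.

0.16 meters

One degree of longitude here spans 111000 × cos 9.46° = 111000 × 0.9864 ≈ 109490 m; 1.5e-06° of that is 0.164236 m.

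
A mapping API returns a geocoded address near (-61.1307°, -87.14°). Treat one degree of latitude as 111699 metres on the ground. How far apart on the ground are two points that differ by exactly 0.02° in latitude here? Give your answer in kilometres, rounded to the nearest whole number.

2 kilometres

Along a meridian 0.02° is 0.02 × 111699 = 2233.98 m.
That is 2233.98 m = 2.234 km.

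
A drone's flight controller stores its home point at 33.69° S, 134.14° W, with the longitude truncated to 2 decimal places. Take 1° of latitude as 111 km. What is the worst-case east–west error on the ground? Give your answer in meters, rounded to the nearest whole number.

Truncating at 2 decimal places can drop up to a full unit in the last place, so the longitude may be off by as much as 0.01°.
One degree of longitude at 33.69° is 111000 × cos 33.69° ≈ 111000 × 0.8321 = 92357.7 m.
Maximum E–W displacement: 0.01 × 92357.7 = 923.577 m.

924 meters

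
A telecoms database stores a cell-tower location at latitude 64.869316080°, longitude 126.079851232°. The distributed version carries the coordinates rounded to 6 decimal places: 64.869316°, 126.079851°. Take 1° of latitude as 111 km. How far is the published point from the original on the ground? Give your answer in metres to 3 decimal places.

0.014 metres

The latitude changed by +0.000000080° and the longitude by +0.000000232°.
North–south shift: 0.000000080 × 111000 = 0.00888 m.
E–W at 64.8693°: 0.000000232° × 111000 × cos 64.8693° = 0.000000232 × 111000 × 0.4247 ≈ 0.0109365 m.
Distance: √(0.00888² + 0.0109365²) ≈ 0.0140876 m.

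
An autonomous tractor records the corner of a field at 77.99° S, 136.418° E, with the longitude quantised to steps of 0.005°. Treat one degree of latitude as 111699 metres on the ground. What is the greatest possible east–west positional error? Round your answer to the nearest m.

58 m

With a 0.005° grid the true value lies within half a step, ±0.005°/2 = ±0.0025°, of the stored one.
Parallels shrink by cos φ, so at 77.99° a degree of longitude is 111699 × 0.2081 ≈ 23242.6 m.
So at most 0.0025° × 23242.6 ≈ 58.1065 m east–west.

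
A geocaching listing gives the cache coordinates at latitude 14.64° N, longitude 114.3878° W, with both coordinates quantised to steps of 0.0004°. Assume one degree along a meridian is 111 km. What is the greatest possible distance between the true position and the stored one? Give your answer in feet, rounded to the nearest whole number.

With a 0.0004° grid the true value lies within half a step, ±0.0004°/2 = ±0.0002°, of the stored one.
N–S: 0.0002° × 111000 m/° = 22.2 m.
E–W at 14.64°: 0.0002° × 111000 × cos 14.64° = 0.0002 × 111000 × 0.9675 ≈ 21.4792 m.
Combining orthogonally: (22.2² + 21.4792²)^½ ≈ 30.8901 m.
Converting: 30.8901 m × 3.2808 ft/m ≈ 101.35 ft.

101 feet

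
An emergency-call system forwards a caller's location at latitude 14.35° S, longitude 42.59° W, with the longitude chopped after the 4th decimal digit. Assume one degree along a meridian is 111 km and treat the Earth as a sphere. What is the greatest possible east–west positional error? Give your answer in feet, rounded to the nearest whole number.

35 feet

Truncating at 4 decimal places can drop up to a full unit in the last place, so the longitude may be off by as much as 0.0001°.
At latitude 14.35° a degree of longitude spans 111000 m × cos 14.35° = 111000 × 0.9688 ≈ 107537 m.
Maximum E–W displacement: 0.0001 × 107537 = 10.7537 m.
In feet: 10.7537 m ÷ 0.3048 ≈ 35.281 ft.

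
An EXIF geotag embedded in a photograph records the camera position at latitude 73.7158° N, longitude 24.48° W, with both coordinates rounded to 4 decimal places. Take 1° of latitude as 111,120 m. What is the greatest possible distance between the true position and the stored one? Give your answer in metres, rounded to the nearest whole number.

Rounding to 4 decimal places leaves each coordinate within ±5e-05° of the true value.
North–south component: 5e-05° × 111120 = 5.556 m.
East–west component at 73.7158°: 5e-05° × 111120 × cos 73.7158° ≈ 5e-05 × 31158.3 ≈ 1.55791 m.
Worst case both components are at the extreme and orthogonal: √(5.556² + 1.55791²) ≈ 5.77029 m.

6 metres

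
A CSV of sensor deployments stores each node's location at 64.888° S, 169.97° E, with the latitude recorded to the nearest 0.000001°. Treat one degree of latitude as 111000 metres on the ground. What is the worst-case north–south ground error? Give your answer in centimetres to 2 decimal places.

5.55 centimetres

Rounding to 6 decimal places leaves the latitude within ±5e-07° of the true value.
Along the meridian that is 5e-07° × 111000 m/° = 0.0555 m.
That is 0.0555 m = 5.55 cm.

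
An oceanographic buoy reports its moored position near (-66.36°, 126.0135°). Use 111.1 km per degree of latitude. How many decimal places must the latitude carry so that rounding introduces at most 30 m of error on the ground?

One degree of latitude covers 111100 m.
With N decimal places the half-ulp bound is 0.5·10⁻ᴺ°, or 0.5·10⁻ᴺ × 111100 m on the ground.
Setting 55550 × 10⁻ᴺ ≤ 30 gives 10ᴺ ≥ 1852, i.e. N ≥ 3.27.
So 4 decimal places suffice (5.56 m); 3 would allow up to 55.6 m.

4 decimal places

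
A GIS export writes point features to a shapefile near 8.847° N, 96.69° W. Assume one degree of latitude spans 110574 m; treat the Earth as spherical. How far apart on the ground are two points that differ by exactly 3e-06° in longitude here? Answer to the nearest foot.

1 feet

3e-06° of longitude at 8.847° is 3e-06 × 110574 × cos 8.847° ≈ 3e-06 × 109258 = 0.327775 m.
Converting: 0.327775 m × 3.2808 ft/m ≈ 1.0754 ft.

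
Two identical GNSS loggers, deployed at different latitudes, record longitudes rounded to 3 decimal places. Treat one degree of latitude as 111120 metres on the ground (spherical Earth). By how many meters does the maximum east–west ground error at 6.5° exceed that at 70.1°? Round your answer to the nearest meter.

Rounding to 3 decimal places leaves the longitude within ±0.0005° of the true value.
At 6.5°: 0.0005° × 111120 × cos 6.5° = 0.0005 × 111120 × 0.9936 ≈ 55.203 m.
At 70.1°: 0.0005° × 111120 × cos 70.1° = 0.0005 × 111120 × 0.3404 ≈ 18.911 m.
Difference: 55.203 − 18.911 = 36.291 m.

36 meters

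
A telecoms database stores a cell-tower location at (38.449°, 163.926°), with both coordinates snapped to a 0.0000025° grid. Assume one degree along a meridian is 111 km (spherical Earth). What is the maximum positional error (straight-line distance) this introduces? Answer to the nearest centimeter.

18 centimeters

With a 0.0000025° grid the true value lies within half a step, ±0.0000025°/2 = ±1.25e-06°, of the stored one.
N–S: 1.25e-06° × 111000 m/° = 0.13875 m.
E–W at 38.449°: 1.25e-06° × 111000 × cos 38.449° = 1.25e-06 × 111000 × 0.7832 ≈ 0.108664 m.
Worst case both components are at the extreme and orthogonal: √(0.13875² + 0.108664²) ≈ 0.176237 m.
That is 0.176237 m = 17.624 cm.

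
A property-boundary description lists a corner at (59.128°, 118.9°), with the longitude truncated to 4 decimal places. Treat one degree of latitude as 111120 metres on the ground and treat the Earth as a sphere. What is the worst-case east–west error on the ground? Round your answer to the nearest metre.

Truncating at 4 decimal places can drop up to a full unit in the last place, so the longitude may be off by as much as 0.0001°.
At latitude 59.128° a degree of longitude spans 111120 m × cos 59.128° = 111120 × 0.5131 ≈ 57018.1 m.
So at most 0.0001° × 57018.1 ≈ 5.70181 m east–west.

6 metres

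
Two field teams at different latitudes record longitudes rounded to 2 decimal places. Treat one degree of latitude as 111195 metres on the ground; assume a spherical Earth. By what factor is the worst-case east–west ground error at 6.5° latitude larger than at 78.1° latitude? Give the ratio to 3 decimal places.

4.818

Rounding to 2 decimal places leaves the longitude within ±0.005° of the true value.
Error at 6.5° = 0.005° × 111195 × cos 6.5° ≈ 555.98 × 0.9936 = 552.4 m.
At 78.1°: 0.005° × 111195 × cos 78.1° = 0.005 × 111195 × 0.2062 ≈ 114.64 m.
The ratio reduces to cos 6.5° / cos 78.1° = 0.9936/0.2062 ≈ 4.8184.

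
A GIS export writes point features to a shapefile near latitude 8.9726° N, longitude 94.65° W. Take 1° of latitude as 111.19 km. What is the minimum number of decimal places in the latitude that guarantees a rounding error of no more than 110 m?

3

One degree of latitude covers 111190 m.
With N decimal places the half-ulp bound is 0.5·10⁻ᴺ°, or 0.5·10⁻ᴺ × 111190 m on the ground.
Need 0.5 × 111190 × 10⁻ᴺ ≤ 110 → 10⁻ᴺ ≤ 1.979e-03, so N ≥ 2.70.
So 3 decimal places suffice (55.6 m); 2 would allow up to 556 m.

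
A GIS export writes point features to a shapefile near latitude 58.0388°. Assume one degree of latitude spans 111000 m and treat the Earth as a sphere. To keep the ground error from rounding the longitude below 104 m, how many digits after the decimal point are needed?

At 58.0388° one degree of longitude covers 111000 × cos 58.0388° ≈ 111000 × 0.5293 ≈ 58757.3 m.
Rounding to N decimal places gives at most 0.5 × 10⁻ᴺ degrees of error, i.e. 0.5 × 10⁻ᴺ × 58757.3 m.
Need 0.5 × 58757.3 × 10⁻ᴺ ≤ 104 → 10⁻ᴺ ≤ 3.540e-03, so N ≥ 2.45.
At 2 places the error can reach 294 m, but 3 places keeps it to 29.4 m.

3 decimal places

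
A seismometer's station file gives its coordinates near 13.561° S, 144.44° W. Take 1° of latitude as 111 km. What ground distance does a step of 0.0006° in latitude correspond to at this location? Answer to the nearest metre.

0.0006° × 111000 m/° = 66.6 m.

67 metres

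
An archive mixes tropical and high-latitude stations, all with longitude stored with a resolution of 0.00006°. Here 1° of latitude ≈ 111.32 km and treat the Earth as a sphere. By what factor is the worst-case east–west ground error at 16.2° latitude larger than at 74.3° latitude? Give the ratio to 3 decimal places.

With a 0.00006° grid the true value lies within half a step, ±0.00006°/2 = ±3e-05°, of the stored one.
Error at 16.2° = 3e-05° × 111320 × cos 16.2° ≈ 3.3396 × 0.9603 = 3.207 m.
At 74.3°: 3e-05° × 111320 × cos 74.3° = 3e-05 × 111320 × 0.2706 ≈ 0.9037 m.
Ratio: 3.207 / 0.9037 = cos 16.2° / cos 74.3° ≈ 3.5488.

3.549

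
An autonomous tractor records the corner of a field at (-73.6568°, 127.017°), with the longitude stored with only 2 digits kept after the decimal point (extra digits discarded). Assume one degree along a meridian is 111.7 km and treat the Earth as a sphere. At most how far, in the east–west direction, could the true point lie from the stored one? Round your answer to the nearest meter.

314 meters

Truncating at 2 decimal places can drop up to a full unit in the last place, so the longitude may be off by as much as 0.01°.
At latitude 73.6568° a degree of longitude spans 111700 m × cos 73.6568° = 111700 × 0.2814 ≈ 31431.3 m.
East–west error: 0.01° × 31431.3 m/° ≈ 314.313 m.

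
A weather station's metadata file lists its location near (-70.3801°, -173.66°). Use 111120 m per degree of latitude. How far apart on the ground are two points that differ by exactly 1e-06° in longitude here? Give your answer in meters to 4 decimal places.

At 70.3801° a degree of longitude is 111120 × cos 70.3801° ≈ 37311.7 m, so 1e-06° corresponds to 0.0373117 m.

0.0373 meters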